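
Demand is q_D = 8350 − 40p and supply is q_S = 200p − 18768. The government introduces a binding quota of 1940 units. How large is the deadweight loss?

In inverse form: demand p = 208.75 − 0.025q, supply p = 93.84 + 0.005q.
Competitive equilibrium: 208.75 − 0.025q = 93.84 + 0.005q → q* = 3830.3333, p* = 112.9917.
At q = 1940: demand price = 208.75 − 0.025·1940 = 160.25; supply price = 93.84 + 0.005·1940 = 103.54.
Δq = 3830.3333 − 1940 = 1890.3333; wedge = 160.25 − 103.54 = 56.71.
The triangle = ½ × 1890.3333 × 56.71 = 53600.40.

53600.40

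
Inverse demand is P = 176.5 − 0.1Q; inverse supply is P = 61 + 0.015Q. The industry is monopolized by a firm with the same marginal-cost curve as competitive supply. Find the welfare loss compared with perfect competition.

12547.56

Competitive equilibrium: 176.5 − 0.1Q = 61 + 0.015Q → Q* = 1004.34783, P* = 76.06522.
Marginal revenue: MR = 176.5 − 0.2Q. Set MR = MC: 176.5 − 0.2Q = 61 + 0.015Q → Q_m = 537.2093.
Price P_m = 176.5 − 0.1·537.2093 = 122.77907; MC(Q_m) = 61 + 0.015·537.2093 = 69.05814.
Competitive Q* = 1004.34783, so ΔQ = 467.13853; wedge = 122.77907 − 69.05814 = 53.72093.
Deadweight loss = ½ × 467.13853 × 53.72093 = 12547.56.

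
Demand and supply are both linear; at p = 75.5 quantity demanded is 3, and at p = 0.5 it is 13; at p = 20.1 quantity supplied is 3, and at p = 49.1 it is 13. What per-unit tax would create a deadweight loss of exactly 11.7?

Demand slope = (0.5 − 75.5)/(13 − 3) = −7.5, so p = 98 − 7.5q.
Supply slope = (49.1 − 20.1)/(13 − 3) = 2.9, so p = 11.4 + 2.9q.
Competitive equilibrium: 98 − 7.5q = 11.4 + 2.9q → q* = 8.3269, p* = 35.5481.
A tax t gives Δq = t/10.4 and wedge t, so DWL = t²/20.8.
t²/20.8 = 11.7 → t² = 243.36 → t = 15.6.

15.6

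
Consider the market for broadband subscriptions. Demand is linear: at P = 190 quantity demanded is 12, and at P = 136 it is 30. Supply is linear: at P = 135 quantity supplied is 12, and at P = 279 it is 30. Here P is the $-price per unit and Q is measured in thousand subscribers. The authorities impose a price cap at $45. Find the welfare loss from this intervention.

Demand slope = (136 − 190)/(30 − 12) = −3, so P = 226 − 3Q.
Supply slope = (279 − 135)/(30 − 12) = 8, so P = 39 + 8Q.
Competitive equilibrium: 226 − 3Q = 39 + 8Q → Q* = 17, P* = 175.
At the ceiling P = 45, quantity supplied = (45 − 39)/8 = 0.75.
Willingness to pay at Q' = 0.75: 226 − 3·0.75 = 223.75.
ΔQ = 17 − 0.75 = 16.25; wedge = 223.75 − 45 = 178.75.
The triangle = ½ × 16.25 × 178.75 = $1452.34 thousand.

$1452.34 thousand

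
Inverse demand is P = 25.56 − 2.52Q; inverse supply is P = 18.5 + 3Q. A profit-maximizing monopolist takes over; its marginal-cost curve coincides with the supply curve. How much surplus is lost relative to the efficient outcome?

Competitive equilibrium: 25.56 − 2.52Q = 18.5 + 3Q → Q* = 1.279, P* = 22.337.
Marginal revenue: MR = 25.56 − 5.04Q. Set MR = MC: 25.56 − 5.04Q = 18.5 + 3Q → Q_m = 0.8781.
Price P_m = 25.56 − 2.52·0.8781 = 23.3472; MC(Q_m) = 18.5 + 3·0.8781 = 21.1343.
Competitive Q* = 1.279, so ΔQ = 0.4009; wedge = 23.3472 − 21.1343 = 2.2129.
DWL = ½ × 0.4009 × 2.2129 = 0.44.

0.44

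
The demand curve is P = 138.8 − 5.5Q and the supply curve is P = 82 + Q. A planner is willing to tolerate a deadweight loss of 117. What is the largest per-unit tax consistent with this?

Competitive equilibrium: 138.8 − 5.5Q = 82 + Q → Q* = 8.7385, P* = 90.7385.
A tax t gives ΔQ = t/6.5 and wedge t, so DWL = t²/13.
t²/13 = 117 → t² = 1521 → t = 39.

39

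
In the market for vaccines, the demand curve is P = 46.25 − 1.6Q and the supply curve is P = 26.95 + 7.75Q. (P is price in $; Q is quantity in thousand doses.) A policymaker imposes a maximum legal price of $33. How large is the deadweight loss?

Competitive equilibrium: 46.25 − 1.6Q = 26.95 + 7.75Q → Q* = 2.0642, P* = 42.9473.
At the ceiling P = 33, quantity supplied = (33 − 26.95)/7.75 = 0.7806.
Willingness to pay at Q' = 0.7806: 46.25 − 1.6·0.7806 = 45.001.
ΔQ = 2.0642 − 0.7806 = 1.2836; wedge = 45.001 − 33 = 12.001.
Welfare loss = ½ × 1.2836 × 12.001 = $7.70 thousand.

$7.70 thousand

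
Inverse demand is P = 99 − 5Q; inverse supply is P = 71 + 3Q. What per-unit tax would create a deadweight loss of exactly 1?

Competitive equilibrium: 99 − 5Q = 71 + 3Q → Q* = 3.5, P* = 81.5.
A tax t gives ΔQ = t/8 and wedge t, so DWL = t²/16.
t²/16 = 1 → t² = 16 → t = 4.

4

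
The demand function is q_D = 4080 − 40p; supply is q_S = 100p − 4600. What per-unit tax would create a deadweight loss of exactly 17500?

35

In inverse form: demand p = 102 − 0.025q, supply p = 46 + 0.01q.
Competitive equilibrium: 102 − 0.025q = 46 + 0.01q → q* = 1600, p* = 62.
A tax t gives Δq = t/0.035 and wedge t, so DWL = t²/0.07.
t²/0.07 = 17500 → t² = 1225 → t = 35.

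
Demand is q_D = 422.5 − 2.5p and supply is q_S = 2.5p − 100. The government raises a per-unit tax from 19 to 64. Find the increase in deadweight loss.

In inverse form: demand p = 169 − 0.4q, supply p = 40 + 0.4q.
Competitive equilibrium: 169 − 0.4q = 40 + 0.4q → q* = 161.25, p* = 104.5.
For a per-unit tax t: Δq = t/0.8, so DWL = ½·t·(t/0.8) = t²/1.6.
At t = 19: DWL = 225.625. At t = 64: DWL = 2560.
Increase = 2560 − 225.625 = 2334.375.

2334.375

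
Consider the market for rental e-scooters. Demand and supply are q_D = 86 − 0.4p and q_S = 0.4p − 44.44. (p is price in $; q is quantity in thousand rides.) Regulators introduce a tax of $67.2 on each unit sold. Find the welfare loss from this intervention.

$451.584 thousand

In inverse form: demand p = 215 − 2.5q, supply p = 111.1 + 2.5q.
Competitive equilibrium: 215 − 2.5q = 111.1 + 2.5q → q* = 20.78, p* = 163.05.
With the tax, the buyer price exceeds the seller price by 67.2: (215 − 2.5q) − (111.1 + 2.5q) = 67.2 → q' = 7.34.
Δq = 20.78 − 7.34 = 13.44; the wedge equals the tax, 67.2.
The triangle = ½ × 13.44 × 67.2 = $451.584 thousand.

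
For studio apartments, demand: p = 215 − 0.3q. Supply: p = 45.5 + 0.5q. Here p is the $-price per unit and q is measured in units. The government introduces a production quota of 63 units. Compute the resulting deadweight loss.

Competitive equilibrium: 215 − 0.3q = 45.5 + 0.5q → q* = 211.875, p* = 151.4375.
At q = 63: demand price = 215 − 0.3·63 = 196.1; supply price = 45.5 + 0.5·63 = 77.
Δq = 211.875 − 63 = 148.875; wedge = 196.1 − 77 = 119.1.
The triangle = ½ × 148.875 × 119.1 = $8865.51.

$8865.51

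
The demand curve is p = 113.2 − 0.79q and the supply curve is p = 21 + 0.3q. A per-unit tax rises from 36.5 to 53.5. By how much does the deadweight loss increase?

701.83

Competitive equilibrium: 113.2 − 0.79q = 21 + 0.3q → q* = 84.5872, p* = 46.3761.
For a per-unit tax t: Δq = t/1.09, so DWL = ½·t·(t/1.09) = t²/2.18.
At t = 36.5: DWL = 611.1239. At t = 53.5: DWL = 1312.9587.
Increase = 1312.9587 − 611.1239 = 701.83.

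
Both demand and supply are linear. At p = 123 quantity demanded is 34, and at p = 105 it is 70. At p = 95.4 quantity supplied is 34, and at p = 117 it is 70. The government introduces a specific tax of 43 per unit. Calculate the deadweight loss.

Demand slope = (105 − 123)/(70 − 34) = −0.5, so p = 140 − 0.5q.
Supply slope = (117 − 95.4)/(70 − 34) = 0.6, so p = 75 + 0.6q.
Competitive equilibrium: 140 − 0.5q = 75 + 0.6q → q* = 59.0909, p* = 110.4545.
With the tax, the buyer price exceeds the seller price by 43: (140 − 0.5q) − (75 + 0.6q) = 43 → q' = 20.
Δq = 59.0909 − 20 = 39.0909; the wedge equals the tax, 43.
DWL = ½ × 39.0909 × 43 = 840.45.

840.45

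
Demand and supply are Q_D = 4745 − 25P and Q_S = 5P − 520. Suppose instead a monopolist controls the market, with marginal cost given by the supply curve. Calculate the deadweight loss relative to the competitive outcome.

In inverse form: demand P = 189.8 − 0.04Q, supply P = 104 + 0.2Q.
Competitive equilibrium: 189.8 − 0.04Q = 104 + 0.2Q → Q* = 357.5, P* = 175.5.
Marginal revenue: MR = 189.8 − 0.08Q. Set MR = MC: 189.8 − 0.08Q = 104 + 0.2Q → Q_m = 306.428571.
Price P_m = 189.8 − 0.04·306.428571 = 177.542857; MC(Q_m) = 104 + 0.2·306.428571 = 165.285714.
Competitive Q* = 357.5, so ΔQ = 51.071429; wedge = 177.542857 − 165.285714 = 12.257143.
The triangle = ½ × 51.071429 × 12.257143 = 312.99.

312.99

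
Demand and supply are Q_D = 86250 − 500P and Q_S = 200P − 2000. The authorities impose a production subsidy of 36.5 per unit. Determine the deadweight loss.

In inverse form: demand P = 172.5 − 0.002Q, supply P = 10 + 0.005Q.
Competitive equilibrium: 172.5 − 0.002Q = 10 + 0.005Q → Q* = 23214.2857, P* = 126.0714.
The subsidy lowers effective supply by 36.5: P = 0.005Q − 26.5.
New quantity: 172.5 − 0.002Q = 0.005Q − 26.5 → Q' = 28428.5714.
Overproduction ΔQ = 28428.5714 − 23214.2857 = 5214.2857; wedge = subsidy = 36.5.
Welfare loss = ½ × 5214.2857 × 36.5 = 95160.71.

95160.71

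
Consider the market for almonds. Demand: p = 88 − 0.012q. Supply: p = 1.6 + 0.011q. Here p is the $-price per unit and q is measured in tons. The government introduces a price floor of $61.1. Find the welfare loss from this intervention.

Competitive equilibrium: 88 − 0.012q = 1.6 + 0.011q → q* = 3756.52174, p* = 42.92174.
At the floor p = 61.1, quantity demanded = (88 − 61.1)/0.012 = 2241.66667.
Sellers' marginal cost at q' = 2241.66667: 1.6 + 0.011·2241.66667 = 26.25833.
Δq = 3756.52174 − 2241.66667 = 1514.85507; wedge = 61.1 − 26.25833 = 34.84167.
DWL = ½ × 1514.85507 × 34.84167 = $26390.04.

$26390.04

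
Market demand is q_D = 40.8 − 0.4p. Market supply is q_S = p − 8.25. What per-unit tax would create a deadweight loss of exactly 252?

In inverse form: demand p = 102 − 2.5q, supply p = 8.25 + q.
Competitive equilibrium: 102 − 2.5q = 8.25 + q → q* = 26.7857, p* = 35.0357.
A tax t gives Δq = t/3.5 and wedge t, so DWL = t²/7.
t²/7 = 252 → t² = 1764 → t = 42.

42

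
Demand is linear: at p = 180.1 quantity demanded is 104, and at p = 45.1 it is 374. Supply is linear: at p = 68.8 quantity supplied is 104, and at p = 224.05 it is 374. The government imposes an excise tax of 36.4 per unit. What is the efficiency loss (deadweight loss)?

Demand slope = (45.1 − 180.1)/(374 − 104) = −0.5, so p = 232.1 − 0.5q.
Supply slope = (224.05 − 68.8)/(374 − 104) = 0.575, so p = 9 + 0.575q.
Competitive equilibrium: 232.1 − 0.5q = 9 + 0.575q → q* = 207.5349, p* = 128.3326.
With the tax, the buyer price exceeds the seller price by 36.4: (232.1 − 0.5q) − (9 + 0.575q) = 36.4 → q' = 173.6744.
Δq = 207.5349 − 173.6744 = 33.8605; the wedge equals the tax, 36.4.
Welfare loss = ½ × 33.8605 × 36.4 = 616.26.

616.26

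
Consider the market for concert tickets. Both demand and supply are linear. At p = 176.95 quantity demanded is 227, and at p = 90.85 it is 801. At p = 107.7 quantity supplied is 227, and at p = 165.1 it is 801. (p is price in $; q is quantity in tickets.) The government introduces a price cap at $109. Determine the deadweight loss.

$8712

Demand slope = (90.85 − 176.95)/(801 − 227) = −0.15, so p = 211 − 0.15q.
Supply slope = (165.1 − 107.7)/(801 − 227) = 0.1, so p = 85 + 0.1q.
Competitive equilibrium: 211 − 0.15q = 85 + 0.1q → q* = 504, p* = 135.4.
At the ceiling p = 109, quantity supplied = (109 − 85)/0.1 = 240.
Willingness to pay at q' = 240: 211 − 0.15·240 = 175.
Δq = 504 − 240 = 264; wedge = 175 − 109 = 66.
Deadweight loss = ½ × 264 × 66 = $8712.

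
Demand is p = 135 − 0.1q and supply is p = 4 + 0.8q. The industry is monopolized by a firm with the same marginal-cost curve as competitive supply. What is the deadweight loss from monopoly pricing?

95.34

Competitive equilibrium: 135 − 0.1q = 4 + 0.8q → q* = 145.5556, p* = 120.4444.
Marginal revenue: MR = 135 − 0.2q. Set MR = MC: 135 − 0.2q = 4 + 0.8q → q_m = 131.
Price p_m = 135 − 0.1·131 = 121.9; MC(q_m) = 4 + 0.8·131 = 108.8.
Competitive q* = 145.5556, so Δq = 14.5556; wedge = 121.9 − 108.8 = 13.1.
Deadweight loss = ½ × 14.5556 × 13.1 = 95.34.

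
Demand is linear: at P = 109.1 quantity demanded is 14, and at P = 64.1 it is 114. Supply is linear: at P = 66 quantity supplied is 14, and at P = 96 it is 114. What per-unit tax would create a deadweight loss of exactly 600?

30

Demand slope = (64.1 − 109.1)/(114 − 14) = −0.45, so P = 115.4 − 0.45Q.
Supply slope = (96 − 66)/(114 − 14) = 0.3, so P = 61.8 + 0.3Q.
Competitive equilibrium: 115.4 − 0.45Q = 61.8 + 0.3Q → Q* = 71.4667, P* = 83.24.
A tax t gives ΔQ = t/0.75 and wedge t, so DWL = t²/1.5.
t²/1.5 = 600 → t² = 900 → t = 30.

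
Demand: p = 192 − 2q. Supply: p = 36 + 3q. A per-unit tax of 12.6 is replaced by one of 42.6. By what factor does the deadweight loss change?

Competitive equilibrium: 192 − 2q = 36 + 3q → q* = 31.2, p* = 129.6.
For a per-unit tax t: Δq = t/5, so DWL = ½·t·(t/5) = t²/10.
At t = 12.6: DWL = 15.876. At t = 42.6: DWL = 181.476.
Ratio = (42.6/12.6)² = 11.431.

11.431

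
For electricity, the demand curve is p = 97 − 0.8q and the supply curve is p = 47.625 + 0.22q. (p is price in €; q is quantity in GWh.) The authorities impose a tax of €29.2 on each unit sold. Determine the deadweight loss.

€417.96

Competitive equilibrium: 97 − 0.8q = 47.625 + 0.22q → q* = 48.4069, p* = 58.2745.
With the tax, the buyer price exceeds the seller price by 29.2: (97 − 0.8q) − (47.625 + 0.22q) = 29.2 → q' = 19.7794.
Δq = 48.4069 − 19.7794 = 28.6275; the wedge equals the tax, 29.2.
Welfare loss = ½ × 28.6275 × 29.2 = €417.96.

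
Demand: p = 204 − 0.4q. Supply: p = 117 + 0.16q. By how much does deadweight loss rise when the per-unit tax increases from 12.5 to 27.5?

Competitive equilibrium: 204 − 0.4q = 117 + 0.16q → q* = 155.3571, p* = 141.8571.
For a per-unit tax t: Δq = t/0.56, so DWL = ½·t·(t/0.56) = t²/1.12.
At t = 12.5: DWL = 139.509. At t = 27.5: DWL = 675.223.
Increase = 675.223 − 139.509 = 535.71.

535.71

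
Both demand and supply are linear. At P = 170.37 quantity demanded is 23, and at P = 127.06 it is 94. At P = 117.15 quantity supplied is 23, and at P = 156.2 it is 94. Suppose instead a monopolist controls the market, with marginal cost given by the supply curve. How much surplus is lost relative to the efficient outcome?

Demand slope = (127.06 − 170.37)/(94 − 23) = −0.61, so P = 184.4 − 0.61Q.
Supply slope = (156.2 − 117.15)/(94 − 23) = 0.55, so P = 104.5 + 0.55Q.
Competitive equilibrium: 184.4 − 0.61Q = 104.5 + 0.55Q → Q* = 68.8793, P* = 142.3836.
Marginal revenue: MR = 184.4 − 1.22Q. Set MR = MC: 184.4 − 1.22Q = 104.5 + 0.55Q → Q_m = 45.1412.
Price P_m = 184.4 − 0.61·45.1412 = 156.8639; MC(Q_m) = 104.5 + 0.55·45.1412 = 129.3277.
Competitive Q* = 68.8793, so ΔQ = 23.7381; wedge = 156.8639 − 129.3277 = 27.5362.
The triangle = ½ × 23.7381 × 27.5362 = 326.83.

326.83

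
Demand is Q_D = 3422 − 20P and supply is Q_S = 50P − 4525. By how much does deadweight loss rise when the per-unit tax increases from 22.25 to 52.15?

In inverse form: demand P = 171.1 − 0.05Q, supply P = 90.5 + 0.02Q.
Competitive equilibrium: 171.1 − 0.05Q = 90.5 + 0.02Q → Q* = 1151.4286, P* = 113.5286.
For a per-unit tax t: ΔQ = t/0.07, so DWL = ½·t·(t/0.07) = t²/0.14.
At t = 22.25: DWL = 3536.161. At t = 52.15: DWL = 19425.875.
Increase = 19425.875 − 3536.161 = 15889.71.

15889.71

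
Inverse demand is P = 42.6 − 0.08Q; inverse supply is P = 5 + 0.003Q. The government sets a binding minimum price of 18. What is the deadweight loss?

878.71

Competitive equilibrium: 42.6 − 0.08Q = 5 + 0.003Q → Q* = 453.012, P* = 6.359.
At the floor P = 18, quantity demanded = (42.6 − 18)/0.08 = 307.5.
Sellers' marginal cost at Q' = 307.5: 5 + 0.003·307.5 = 5.9225.
ΔQ = 453.012 − 307.5 = 145.512; wedge = 18 − 5.9225 = 12.0775.
Welfare loss = ½ × 145.512 × 12.0775 = 878.71.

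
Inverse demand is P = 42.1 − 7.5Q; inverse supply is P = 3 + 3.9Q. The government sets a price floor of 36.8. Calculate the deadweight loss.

Competitive equilibrium: 42.1 − 7.5Q = 3 + 3.9Q → Q* = 3.4298, P* = 16.3763.
At the floor P = 36.8, quantity demanded = (42.1 − 36.8)/7.5 = 0.7067.
Sellers' marginal cost at Q' = 0.7067: 3 + 3.9·0.7067 = 5.7561.
ΔQ = 3.4298 − 0.7067 = 2.7231; wedge = 36.8 − 5.7561 = 31.0439.
DWL = ½ × 2.7231 × 31.0439 = 42.27.

42.27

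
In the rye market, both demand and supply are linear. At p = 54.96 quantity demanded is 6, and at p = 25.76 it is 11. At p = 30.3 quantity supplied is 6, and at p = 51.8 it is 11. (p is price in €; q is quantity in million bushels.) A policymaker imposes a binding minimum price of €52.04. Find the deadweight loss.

€18.92 million

Demand slope = (25.76 − 54.96)/(11 − 6) = −5.84, so p = 90 − 5.84q.
Supply slope = (51.8 − 30.3)/(11 − 6) = 4.3, so p = 4.5 + 4.3q.
Competitive equilibrium: 90 − 5.84q = 4.5 + 4.3q → q* = 8.432, p* = 40.7574.
At the floor p = 52.04, quantity demanded = (90 − 52.04)/5.84 = 6.5.
Sellers' marginal cost at q' = 6.5: 4.5 + 4.3·6.5 = 32.45.
Δq = 8.432 − 6.5 = 1.932; wedge = 52.04 − 32.45 = 19.59.
Deadweight loss = ½ × 1.932 × 19.59 = €18.92 million.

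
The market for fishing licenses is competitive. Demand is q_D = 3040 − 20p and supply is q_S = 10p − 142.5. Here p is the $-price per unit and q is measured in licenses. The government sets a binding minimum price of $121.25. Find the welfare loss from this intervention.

In inverse form: demand p = 152 − 0.05q, supply p = 14.25 + 0.1q.
Competitive equilibrium: 152 − 0.05q = 14.25 + 0.1q → q* = 918.3333, p* = 106.0833.
At the floor p = 121.25, quantity demanded = (152 − 121.25)/0.05 = 615.
Sellers' marginal cost at q' = 615: 14.25 + 0.1·615 = 75.75.
Δq = 918.3333 − 615 = 303.3333; wedge = 121.25 − 75.75 = 45.5.
Deadweight loss = ½ × 303.3333 × 45.5 = $6900.83.

$6900.83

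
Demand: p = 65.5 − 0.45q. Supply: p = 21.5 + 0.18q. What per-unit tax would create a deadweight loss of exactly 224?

Competitive equilibrium: 65.5 − 0.45q = 21.5 + 0.18q → q* = 69.8413, p* = 34.0714.
A tax t gives Δq = t/0.63 and wedge t, so DWL = t²/1.26.
t²/1.26 = 224 → t² = 282.24 → t = 16.8.

16.8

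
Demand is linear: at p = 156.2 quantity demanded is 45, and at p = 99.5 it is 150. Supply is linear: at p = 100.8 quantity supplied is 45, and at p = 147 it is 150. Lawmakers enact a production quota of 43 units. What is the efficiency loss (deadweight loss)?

1678.66

Demand slope = (99.5 − 156.2)/(150 − 45) = −0.54, so p = 180.5 − 0.54q.
Supply slope = (147 − 100.8)/(150 − 45) = 0.44, so p = 81 + 0.44q.
Competitive equilibrium: 180.5 − 0.54q = 81 + 0.44q → q* = 101.5306, p* = 125.6735.
At q = 43: demand price = 180.5 − 0.54·43 = 157.28; supply price = 81 + 0.44·43 = 99.92.
Δq = 101.5306 − 43 = 58.5306; wedge = 157.28 − 99.92 = 57.36.
Welfare loss = ½ × 58.5306 × 57.36 = 1678.66.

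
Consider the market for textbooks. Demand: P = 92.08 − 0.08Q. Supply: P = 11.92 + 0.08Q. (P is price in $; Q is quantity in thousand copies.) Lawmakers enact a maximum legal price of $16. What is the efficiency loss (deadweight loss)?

$16200 thousand

Competitive equilibrium: 92.08 − 0.08Q = 11.92 + 0.08Q → Q* = 501, P* = 52.
At the ceiling P = 16, quantity supplied = (16 − 11.92)/0.08 = 51.
Willingness to pay at Q' = 51: 92.08 − 0.08·51 = 88.
ΔQ = 501 − 51 = 450; wedge = 88 − 16 = 72.
Welfare loss = ½ × 450 × 72 = $16200 thousand.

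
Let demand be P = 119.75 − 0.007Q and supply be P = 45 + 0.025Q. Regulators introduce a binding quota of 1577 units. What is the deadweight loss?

Competitive equilibrium: 119.75 − 0.007Q = 45 + 0.025Q → Q* = 2335.9375, P* = 103.3984.
At Q = 1577: demand price = 119.75 − 0.007·1577 = 108.711; supply price = 45 + 0.025·1577 = 84.425.
ΔQ = 2335.9375 − 1577 = 758.9375; wedge = 108.711 − 84.425 = 24.286.
The triangle = ½ × 758.9375 × 24.286 = 9215.78.

9215.78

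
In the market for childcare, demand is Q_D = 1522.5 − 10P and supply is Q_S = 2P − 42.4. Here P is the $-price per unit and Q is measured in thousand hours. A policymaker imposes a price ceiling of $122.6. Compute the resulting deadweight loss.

$73.16 thousand

In inverse form: demand P = 152.25 − 0.1Q, supply P = 21.2 + 0.5Q.
Competitive equilibrium: 152.25 − 0.1Q = 21.2 + 0.5Q → Q* = 218.4167, P* = 130.4083.
At the ceiling P = 122.6, quantity supplied = (122.6 − 21.2)/0.5 = 202.8.
Willingness to pay at Q' = 202.8: 152.25 − 0.1·202.8 = 131.97.
ΔQ = 218.4167 − 202.8 = 15.6167; wedge = 131.97 − 122.6 = 9.37.
Welfare loss = ½ × 15.6167 × 9.37 = $73.16 thousand.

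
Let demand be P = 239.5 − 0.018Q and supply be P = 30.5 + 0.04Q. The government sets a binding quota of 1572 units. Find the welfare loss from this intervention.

Competitive equilibrium: 239.5 − 0.018Q = 30.5 + 0.04Q → Q* = 3603.4483, P* = 174.6379.
At Q = 1572: demand price = 239.5 − 0.018·1572 = 211.204; supply price = 30.5 + 0.04·1572 = 93.38.
ΔQ = 3603.4483 − 1572 = 2031.4483; wedge = 211.204 − 93.38 = 117.824.
DWL = ½ × 2031.4483 × 117.824 = 119676.68.

119676.68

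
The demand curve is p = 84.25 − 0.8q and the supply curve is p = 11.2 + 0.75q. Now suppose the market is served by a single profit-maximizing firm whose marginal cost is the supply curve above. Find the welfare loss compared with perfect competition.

199.49

Competitive equilibrium: 84.25 − 0.8q = 11.2 + 0.75q → q* = 47.129, p* = 46.5468.
Marginal revenue: MR = 84.25 − 1.6q. Set MR = MC: 84.25 − 1.6q = 11.2 + 0.75q → q_m = 31.0851.
Price p_m = 84.25 − 0.8·31.0851 = 59.3819; MC(q_m) = 11.2 + 0.75·31.0851 = 34.5138.
Competitive q* = 47.129, so Δq = 16.0439; wedge = 59.3819 − 34.5138 = 24.8681.
The triangle = ½ × 16.0439 × 24.8681 = 199.49.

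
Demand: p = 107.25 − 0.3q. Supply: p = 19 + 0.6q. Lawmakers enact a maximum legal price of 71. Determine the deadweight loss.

Competitive equilibrium: 107.25 − 0.3q = 19 + 0.6q → q* = 98.0556, p* = 77.8333.
At the ceiling p = 71, quantity supplied = (71 − 19)/0.6 = 86.6667.
Willingness to pay at q' = 86.6667: 107.25 − 0.3·86.6667 = 81.25.
Δq = 98.0556 − 86.6667 = 11.3889; wedge = 81.25 − 71 = 10.25.
DWL = ½ × 11.3889 × 10.25 = 58.37.

58.37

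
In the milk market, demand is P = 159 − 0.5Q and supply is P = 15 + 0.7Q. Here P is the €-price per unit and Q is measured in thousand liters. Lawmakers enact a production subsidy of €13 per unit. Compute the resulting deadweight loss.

Competitive equilibrium: 159 − 0.5Q = 15 + 0.7Q → Q* = 120, P* = 99.
The subsidy lowers effective supply by 13: P = 2 + 0.7Q.
New quantity: 159 − 0.5Q = 2 + 0.7Q → Q' = 130.8333.
Overproduction ΔQ = 130.8333 − 120 = 10.8333; wedge = subsidy = 13.
The triangle = ½ × 10.8333 × 13 = €70.42 thousand.

€70.42 thousand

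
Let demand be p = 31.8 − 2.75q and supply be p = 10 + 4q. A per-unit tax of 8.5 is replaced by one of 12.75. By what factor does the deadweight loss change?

Competitive equilibrium: 31.8 − 2.75q = 10 + 4q → q* = 3.2296, p* = 22.9185.
For a per-unit tax t: Δq = t/6.75, so DWL = ½·t·(t/6.75) = t²/13.5.
At t = 8.5: DWL = 5.352. At t = 12.75: DWL = 12.042.
Ratio = (12.75/8.5)² = 2.25.

2.25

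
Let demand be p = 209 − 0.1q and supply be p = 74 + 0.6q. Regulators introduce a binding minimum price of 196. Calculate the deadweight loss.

Competitive equilibrium: 209 − 0.1q = 74 + 0.6q → q* = 192.8571, p* = 189.7143.
At the floor p = 196, quantity demanded = (209 − 196)/0.1 = 130.
Sellers' marginal cost at q' = 130: 74 + 0.6·130 = 152.
Δq = 192.8571 − 130 = 62.8571; wedge = 196 − 152 = 44.
Deadweight loss = ½ × 62.8571 × 44 = 1382.86.

1382.86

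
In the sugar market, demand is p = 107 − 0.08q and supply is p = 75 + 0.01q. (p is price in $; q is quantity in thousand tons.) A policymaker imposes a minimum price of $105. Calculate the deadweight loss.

Competitive equilibrium: 107 − 0.08q = 75 + 0.01q → q* = 355.5556, p* = 78.5556.
At the floor p = 105, quantity demanded = (107 − 105)/0.08 = 25.
Sellers' marginal cost at q' = 25: 75 + 0.01·25 = 75.25.
Δq = 355.5556 − 25 = 330.5556; wedge = 105 − 75.25 = 29.75.
The triangle = ½ × 330.5556 × 29.75 = $4917.01 thousand.

$4917.01 thousand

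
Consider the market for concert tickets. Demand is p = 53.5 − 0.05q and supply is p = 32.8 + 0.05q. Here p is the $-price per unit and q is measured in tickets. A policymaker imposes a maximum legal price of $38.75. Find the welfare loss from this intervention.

$387.20

Competitive equilibrium: 53.5 − 0.05q = 32.8 + 0.05q → q* = 207, p* = 43.15.
At the ceiling p = 38.75, quantity supplied = (38.75 − 32.8)/0.05 = 119.
Willingness to pay at q' = 119: 53.5 − 0.05·119 = 47.55.
Δq = 207 − 119 = 88; wedge = 47.55 − 38.75 = 8.8.
The triangle = ½ × 88 × 8.8 = $387.20.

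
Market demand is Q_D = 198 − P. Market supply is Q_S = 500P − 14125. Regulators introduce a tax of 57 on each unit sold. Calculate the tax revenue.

In inverse form: demand P = 198 − Q, supply P = 28.25 + 0.002Q.
Competitive equilibrium: 198 − Q = 28.25 + 0.002Q → Q* = 169.41118, P* = 28.58882.
With the tax, the buyer price exceeds the seller price by 57: (198 − Q) − (28.25 + 0.002Q) = 57 → Q' = 112.52495.
Tax revenue = 57 × 112.52495 = 6413.92.

6413.92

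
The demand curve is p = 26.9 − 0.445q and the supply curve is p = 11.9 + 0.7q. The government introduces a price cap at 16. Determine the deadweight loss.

30.04

Competitive equilibrium: 26.9 − 0.445q = 11.9 + 0.7q → q* = 13.1004, p* = 21.0703.
At the ceiling p = 16, quantity supplied = (16 − 11.9)/0.7 = 5.8571.
Willingness to pay at q' = 5.8571: 26.9 − 0.445·5.8571 = 24.2936.
Δq = 13.1004 − 5.8571 = 7.2433; wedge = 24.2936 − 16 = 8.2936.
Welfare loss = ½ × 7.2433 × 8.2936 = 30.04.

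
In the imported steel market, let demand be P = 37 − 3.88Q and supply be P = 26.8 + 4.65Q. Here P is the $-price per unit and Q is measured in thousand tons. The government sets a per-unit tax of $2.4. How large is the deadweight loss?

$0.34 thousand

Competitive equilibrium: 37 − 3.88Q = 26.8 + 4.65Q → Q* = 1.1958, P* = 32.3604.
With the tax, the buyer price exceeds the seller price by 2.4: (37 − 3.88Q) − (26.8 + 4.65Q) = 2.4 → Q' = 0.9144.
ΔQ = 1.1958 − 0.9144 = 0.2814; the wedge equals the tax, 2.4.
Deadweight loss = ½ × 0.2814 × 2.4 = $0.34 thousand.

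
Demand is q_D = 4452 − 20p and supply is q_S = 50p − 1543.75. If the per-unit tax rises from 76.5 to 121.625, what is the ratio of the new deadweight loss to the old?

In inverse form: demand p = 222.6 − 0.05q, supply p = 30.875 + 0.02q.
Competitive equilibrium: 222.6 − 0.05q = 30.875 + 0.02q → q* = 2738.9286, p* = 85.6536.
For a per-unit tax t: Δq = t/0.07, so DWL = ½·t·(t/0.07) = t²/0.14.
At t = 76.5: DWL = 41801.786. At t = 121.625: DWL = 105661.719.
Ratio = (121.625/76.5)² = 2.528.

2.528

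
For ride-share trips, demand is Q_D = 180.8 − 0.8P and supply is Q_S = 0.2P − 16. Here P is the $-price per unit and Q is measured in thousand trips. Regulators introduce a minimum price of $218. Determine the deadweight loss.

$898.88 thousand

In inverse form: demand P = 226 − 1.25Q, supply P = 80 + 5Q.
Competitive equilibrium: 226 − 1.25Q = 80 + 5Q → Q* = 23.36, P* = 196.8.
At the floor P = 218, quantity demanded = (226 − 218)/1.25 = 6.4.
Sellers' marginal cost at Q' = 6.4: 80 + 5·6.4 = 112.
ΔQ = 23.36 − 6.4 = 16.96; wedge = 218 − 112 = 106.
Deadweight loss = ½ × 16.96 × 106 = $898.88 thousand.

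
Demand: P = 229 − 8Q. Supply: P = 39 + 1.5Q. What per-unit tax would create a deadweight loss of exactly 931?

Competitive equilibrium: 229 − 8Q = 39 + 1.5Q → Q* = 20, P* = 69.
A tax t gives ΔQ = t/9.5 and wedge t, so DWL = t²/19.
t²/19 = 931 → t² = 17689 → t = 133.

133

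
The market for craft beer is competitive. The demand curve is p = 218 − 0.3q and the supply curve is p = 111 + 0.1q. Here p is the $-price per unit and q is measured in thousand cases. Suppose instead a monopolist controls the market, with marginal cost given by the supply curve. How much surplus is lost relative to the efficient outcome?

Competitive equilibrium: 218 − 0.3q = 111 + 0.1q → q* = 267.5, p* = 137.75.
Marginal revenue: MR = 218 − 0.6q. Set MR = MC: 218 − 0.6q = 111 + 0.1q → q_m = 152.8571.
Price p_m = 218 − 0.3·152.8571 = 172.1429; MC(q_m) = 111 + 0.1·152.8571 = 126.2857.
Competitive q* = 267.5, so Δq = 114.6429; wedge = 172.1429 − 126.2857 = 45.8572.
Deadweight loss = ½ × 114.6429 × 45.8572 = $2628.60 thousand.

$2628.60 thousand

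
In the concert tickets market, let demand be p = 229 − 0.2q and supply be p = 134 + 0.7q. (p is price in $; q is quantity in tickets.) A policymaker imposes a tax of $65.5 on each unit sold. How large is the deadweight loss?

Competitive equilibrium: 229 − 0.2q = 134 + 0.7q → q* = 105.5556, p* = 207.8889.
With the tax, the buyer price exceeds the seller price by 65.5: (229 − 0.2q) − (134 + 0.7q) = 65.5 → q' = 32.7778.
Δq = 105.5556 − 32.7778 = 72.7778; the wedge equals the tax, 65.5.
DWL = ½ × 72.7778 × 65.5 = $2383.47.

$2383.47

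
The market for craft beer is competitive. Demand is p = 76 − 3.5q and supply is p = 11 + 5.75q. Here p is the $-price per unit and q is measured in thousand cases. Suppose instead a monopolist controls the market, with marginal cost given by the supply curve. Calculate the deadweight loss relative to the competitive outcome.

$17.21 thousand

Competitive equilibrium: 76 − 3.5q = 11 + 5.75q → q* = 7.027, p* = 51.4054.
Marginal revenue: MR = 76 − 7q. Set MR = MC: 76 − 7q = 11 + 5.75q → q_m = 5.098.
Price p_m = 76 − 3.5·5.098 = 58.157; MC(q_m) = 11 + 5.75·5.098 = 40.3135.
Competitive q* = 7.027, so Δq = 1.929; wedge = 58.157 − 40.3135 = 17.8435.
Deadweight loss = ½ × 1.929 × 17.8435 = $17.21 thousand.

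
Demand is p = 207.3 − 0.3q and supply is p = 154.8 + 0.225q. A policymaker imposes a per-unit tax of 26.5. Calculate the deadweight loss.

668.81

Competitive equilibrium: 207.3 − 0.3q = 154.8 + 0.225q → q* = 100, p* = 177.3.
With the tax, the buyer price exceeds the seller price by 26.5: (207.3 − 0.3q) − (154.8 + 0.225q) = 26.5 → q' = 49.5238.
Δq = 100 − 49.5238 = 50.4762; the wedge equals the tax, 26.5.
The triangle = ½ × 50.4762 × 26.5 = 668.81.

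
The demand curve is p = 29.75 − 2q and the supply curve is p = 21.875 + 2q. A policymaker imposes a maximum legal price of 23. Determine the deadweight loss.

3.96

Competitive equilibrium: 29.75 − 2q = 21.875 + 2q → q* = 1.9688, p* = 25.8125.
At the ceiling p = 23, quantity supplied = (23 − 21.875)/2 = 0.5625.
Willingness to pay at q' = 0.5625: 29.75 − 2·0.5625 = 28.625.
Δq = 1.9688 − 0.5625 = 1.4063; wedge = 28.625 − 23 = 5.625.
DWL = ½ × 1.4063 × 5.625 = 3.96.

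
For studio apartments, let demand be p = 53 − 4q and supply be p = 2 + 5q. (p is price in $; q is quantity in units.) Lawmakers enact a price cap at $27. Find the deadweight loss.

$2

Competitive equilibrium: 53 − 4q = 2 + 5q → q* = 5.6667, p* = 30.3333.
At the ceiling p = 27, quantity supplied = (27 − 2)/5 = 5.
Willingness to pay at q' = 5: 53 − 4·5 = 33.
Δq = 5.6667 − 5 = 0.6667; wedge = 33 − 27 = 6.
The triangle = ½ × 0.6667 × 6 = $2.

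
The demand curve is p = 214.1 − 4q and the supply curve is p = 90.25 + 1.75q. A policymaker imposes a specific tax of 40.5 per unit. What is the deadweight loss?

Competitive equilibrium: 214.1 − 4q = 90.25 + 1.75q → q* = 21.5391, p* = 127.9435.
With the tax, the buyer price exceeds the seller price by 40.5: (214.1 − 4q) − (90.25 + 1.75q) = 40.5 → q' = 14.4957.
Δq = 21.5391 − 14.4957 = 7.0434; the wedge equals the tax, 40.5.
The triangle = ½ × 7.0434 × 40.5 = 142.63.

142.63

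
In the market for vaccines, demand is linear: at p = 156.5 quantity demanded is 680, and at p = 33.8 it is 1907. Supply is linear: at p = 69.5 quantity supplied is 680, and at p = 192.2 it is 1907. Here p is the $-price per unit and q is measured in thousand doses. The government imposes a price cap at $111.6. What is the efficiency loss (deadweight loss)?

$19.60 thousand

Demand slope = (33.8 − 156.5)/(1907 − 680) = −0.1, so p = 224.5 − 0.1q.
Supply slope = (192.2 − 69.5)/(1907 − 680) = 0.1, so p = 1.5 + 0.1q.
Competitive equilibrium: 224.5 − 0.1q = 1.5 + 0.1q → q* = 1115, p* = 113.
At the ceiling p = 111.6, quantity supplied = (111.6 − 1.5)/0.1 = 1101.
Willingness to pay at q' = 1101: 224.5 − 0.1·1101 = 114.4.
Δq = 1115 − 1101 = 14; wedge = 114.4 − 111.6 = 2.8.
Deadweight loss = ½ × 14 × 2.8 = $19.60 thousand.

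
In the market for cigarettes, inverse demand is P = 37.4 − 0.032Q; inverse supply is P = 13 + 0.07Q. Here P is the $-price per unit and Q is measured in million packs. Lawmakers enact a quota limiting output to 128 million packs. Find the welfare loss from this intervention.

Competitive equilibrium: 37.4 − 0.032Q = 13 + 0.07Q → Q* = 239.2157, P* = 29.7451.
At Q = 128: demand price = 37.4 − 0.032·128 = 33.304; supply price = 13 + 0.07·128 = 21.96.
ΔQ = 239.2157 − 128 = 111.2157; wedge = 33.304 − 21.96 = 11.344.
Deadweight loss = ½ × 111.2157 × 11.344 = $630.82 million.

$630.82 million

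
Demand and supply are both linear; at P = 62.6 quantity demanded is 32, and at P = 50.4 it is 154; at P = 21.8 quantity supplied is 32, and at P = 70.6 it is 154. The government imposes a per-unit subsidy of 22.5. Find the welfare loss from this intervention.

Demand slope = (50.4 − 62.6)/(154 − 32) = −0.1, so P = 65.8 − 0.1Q.
Supply slope = (70.6 − 21.8)/(154 − 32) = 0.4, so P = 9 + 0.4Q.
Competitive equilibrium: 65.8 − 0.1Q = 9 + 0.4Q → Q* = 113.6, P* = 54.44.
The subsidy lowers effective supply by 22.5: P = 0.4Q − 13.5.
New quantity: 65.8 − 0.1Q = 0.4Q − 13.5 → Q' = 158.6.
Overproduction ΔQ = 158.6 − 113.6 = 45; wedge = subsidy = 22.5.
DWL = ½ × 45 × 22.5 = 506.25.

506.25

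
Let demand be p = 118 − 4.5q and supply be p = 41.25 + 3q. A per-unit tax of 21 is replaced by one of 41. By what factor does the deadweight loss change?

3.812

Competitive equilibrium: 118 − 4.5q = 41.25 + 3q → q* = 10.2333, p* = 71.95.
For a per-unit tax t: Δq = t/7.5, so DWL = ½·t·(t/7.5) = t²/15.
At t = 21: DWL = 29.4. At t = 41: DWL = 112.067.
Ratio = (41/21)² = 3.812.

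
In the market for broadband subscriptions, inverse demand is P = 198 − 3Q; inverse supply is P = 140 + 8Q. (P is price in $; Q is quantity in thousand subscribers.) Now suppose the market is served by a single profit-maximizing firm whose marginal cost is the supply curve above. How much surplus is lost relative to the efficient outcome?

Competitive equilibrium: 198 − 3Q = 140 + 8Q → Q* = 5.2727, P* = 182.1818.
Marginal revenue: MR = 198 − 6Q. Set MR = MC: 198 − 6Q = 140 + 8Q → Q_m = 4.1429.
Price P_m = 198 − 3·4.1429 = 185.5713; MC(Q_m) = 140 + 8·4.1429 = 173.1432.
Competitive Q* = 5.2727, so ΔQ = 1.1298; wedge = 185.5713 − 173.1432 = 12.4281.
DWL = ½ × 1.1298 × 12.4281 = $7.02 thousand.

$7.02 thousand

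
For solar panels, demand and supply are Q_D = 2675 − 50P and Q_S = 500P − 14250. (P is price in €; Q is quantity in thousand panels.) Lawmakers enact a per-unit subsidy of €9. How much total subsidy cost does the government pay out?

In inverse form: demand P = 53.5 − 0.02Q, supply P = 28.5 + 0.002Q.
Competitive equilibrium: 53.5 − 0.02Q = 28.5 + 0.002Q → Q* = 1136.3636, P* = 30.7727.
The subsidy lowers effective supply by 9: P = 19.5 + 0.002Q.
New quantity: 53.5 − 0.02Q = 19.5 + 0.002Q → Q' = 1545.4545.
Total subsidy cost = 9 × 1545.4545 = €13909.09 thousand.

€13909.09 thousand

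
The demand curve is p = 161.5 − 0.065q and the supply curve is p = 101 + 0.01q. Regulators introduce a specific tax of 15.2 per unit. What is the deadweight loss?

Competitive equilibrium: 161.5 − 0.065q = 101 + 0.01q → q* = 806.6667, p* = 109.0667.
With the tax, the buyer price exceeds the seller price by 15.2: (161.5 − 0.065q) − (101 + 0.01q) = 15.2 → q' = 604.
Δq = 806.6667 − 604 = 202.6667; the wedge equals the tax, 15.2.
Deadweight loss = ½ × 202.6667 × 15.2 = 1540.27.

1540.27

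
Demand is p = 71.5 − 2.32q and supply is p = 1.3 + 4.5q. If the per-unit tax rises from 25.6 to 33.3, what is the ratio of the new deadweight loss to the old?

Competitive equilibrium: 71.5 − 2.32q = 1.3 + 4.5q → q* = 10.2933, p* = 47.6196.
For a per-unit tax t: Δq = t/6.82, so DWL = ½·t·(t/6.82) = t²/13.64.
At t = 25.6: DWL = 48.047. At t = 33.3: DWL = 81.297.
Ratio = (33.3/25.6)² = 1.692.

1.692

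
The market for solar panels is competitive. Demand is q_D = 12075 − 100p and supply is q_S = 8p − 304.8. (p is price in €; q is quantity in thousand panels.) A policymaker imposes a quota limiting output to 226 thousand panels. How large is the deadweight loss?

In inverse form: demand p = 120.75 − 0.01q, supply p = 38.1 + 0.125q.
Competitive equilibrium: 120.75 − 0.01q = 38.1 + 0.125q → q* = 612.2222, p* = 114.6278.
At q = 226: demand price = 120.75 − 0.01·226 = 118.49; supply price = 38.1 + 0.125·226 = 66.35.
Δq = 612.2222 − 226 = 386.2222; wedge = 118.49 − 66.35 = 52.14.
Welfare loss = ½ × 386.2222 × 52.14 = €10068.81 thousand.

€10068.81 thousand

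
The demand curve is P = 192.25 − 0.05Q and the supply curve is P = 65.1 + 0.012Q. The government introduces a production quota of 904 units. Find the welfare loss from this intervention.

40770.12

Competitive equilibrium: 192.25 − 0.05Q = 65.1 + 0.012Q → Q* = 2050.8065, P* = 89.7097.
At Q = 904: demand price = 192.25 − 0.05·904 = 147.05; supply price = 65.1 + 0.012·904 = 75.948.
ΔQ = 2050.8065 − 904 = 1146.8065; wedge = 147.05 − 75.948 = 71.102.
Welfare loss = ½ × 1146.8065 × 71.102 = 40770.12.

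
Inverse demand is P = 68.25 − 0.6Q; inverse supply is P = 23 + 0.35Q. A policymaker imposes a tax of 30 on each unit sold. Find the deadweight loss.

473.68

Competitive equilibrium: 68.25 − 0.6Q = 23 + 0.35Q → Q* = 47.63158, P* = 39.67105.
With the tax, the buyer price exceeds the seller price by 30: (68.25 − 0.6Q) − (23 + 0.35Q) = 30 → Q' = 16.05263.
ΔQ = 47.63158 − 16.05263 = 31.57895; the wedge equals the tax, 30.
The triangle = ½ × 31.57895 × 30 = 473.68.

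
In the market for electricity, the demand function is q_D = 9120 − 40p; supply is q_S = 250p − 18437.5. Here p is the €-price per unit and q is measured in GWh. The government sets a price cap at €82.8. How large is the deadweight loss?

€135458.73

In inverse form: demand p = 228 − 0.025q, supply p = 73.75 + 0.004q.
Competitive equilibrium: 228 − 0.025q = 73.75 + 0.004q → q* = 5318.9655, p* = 95.0259.
At the ceiling p = 82.8, quantity supplied = (82.8 − 73.75)/0.004 = 2262.5.
Willingness to pay at q' = 2262.5: 228 − 0.025·2262.5 = 171.4375.
Δq = 5318.9655 − 2262.5 = 3056.4655; wedge = 171.4375 − 82.8 = 88.6375.
DWL = ½ × 3056.4655 × 88.6375 = €135458.73.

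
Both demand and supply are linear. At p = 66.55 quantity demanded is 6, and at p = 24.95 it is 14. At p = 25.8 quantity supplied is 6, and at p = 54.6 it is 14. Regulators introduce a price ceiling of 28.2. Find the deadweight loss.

Demand slope = (24.95 − 66.55)/(14 − 6) = −5.2, so p = 97.75 − 5.2q.
Supply slope = (54.6 − 25.8)/(14 − 6) = 3.6, so p = 4.2 + 3.6q.
Competitive equilibrium: 97.75 − 5.2q = 4.2 + 3.6q → q* = 10.6307, p* = 42.4705.
At the ceiling p = 28.2, quantity supplied = (28.2 − 4.2)/3.6 = 6.6667.
Willingness to pay at q' = 6.6667: 97.75 − 5.2·6.6667 = 63.0832.
Δq = 10.6307 − 6.6667 = 3.964; wedge = 63.0832 − 28.2 = 34.8832.
Deadweight loss = ½ × 3.964 × 34.8832 = 69.14.

69.14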